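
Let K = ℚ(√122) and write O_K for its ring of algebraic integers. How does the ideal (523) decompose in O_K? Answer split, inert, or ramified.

d = 122 ≡ 2 (mod 4), so O_K = ℤ[√122] and disc(K) = 4d = 488.
disc(K) = 488 is not divisible by 523; 523 is unramified.
Legendre symbol by Euler's criterion: (122/523) ≡ 122^261 ≡ 1 (mod 523), i.e. (122/523) = 1.
Legendre symbol 1 ⇒ 523 is split.

split — (523) = 𝔭₁𝔭₂ with 𝔭₁ ≠ 𝔭₂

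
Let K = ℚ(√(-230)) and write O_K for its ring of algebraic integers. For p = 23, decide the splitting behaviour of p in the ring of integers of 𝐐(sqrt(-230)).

Since -230 ≢ 1 mod 4, the ring of integers is ℤ[√-230] with discriminant 4·(-230) = -920.
Ramification test: 23 | -920. The prime 23 ramifies in K.

23 is ramified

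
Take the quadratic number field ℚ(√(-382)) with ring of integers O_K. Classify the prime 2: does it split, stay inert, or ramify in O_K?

-382 mod 4 = 2, hence disc K = 4·(-382) = -1528 and O_K = ℤ[√-382].
Ramification test: 2 | -1528. The prime 2 ramifies in K.

p ramifies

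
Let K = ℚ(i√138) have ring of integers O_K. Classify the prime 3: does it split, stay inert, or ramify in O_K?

-138 mod 4 = 2, hence disc K = 4·(-138) = -552 and O_K = ℤ[√-138].
disc(K) = -552 = 3·(-184), so p = 3 is ramified.

3 is ramified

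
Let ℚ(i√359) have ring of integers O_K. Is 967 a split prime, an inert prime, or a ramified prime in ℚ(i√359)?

inert

-359 mod 4 = 1, hence disc K = -359 and O_K = ℤ[(1+√-359)/2].
disc(K) = -359 is not divisible by 967; 967 is unramified.
Compute (-359/967) via Euler: 608^((967-1)/2) mod 967 = 966, so (-359/967) = -1.
(-359/967) = -1, so 967 is inert.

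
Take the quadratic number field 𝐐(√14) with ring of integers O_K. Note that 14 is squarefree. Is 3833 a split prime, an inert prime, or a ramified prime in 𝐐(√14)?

splits completely

Since 14 ≢ 1 mod 4, the ring of integers is ℤ[√14] with discriminant 4·14 = 56.
disc(K) = 56 is not divisible by 3833; 3833 is unramified.
Legendre symbol by Euler's criterion: (14/3833) ≡ 14^1916 ≡ 1 (mod 3833), i.e. (14/3833) = 1.
(14/3833) = 1, so 3833 splits.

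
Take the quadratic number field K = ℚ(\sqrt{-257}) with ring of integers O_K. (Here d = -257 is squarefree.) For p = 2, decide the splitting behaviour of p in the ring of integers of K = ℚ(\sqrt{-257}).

2 is ramified

-257 mod 4 = 3, hence disc K = 4·(-257) = -1028 and O_K = ℤ[√-257].
Ramification test: 2 | -1028. The prime 2 ramifies in K.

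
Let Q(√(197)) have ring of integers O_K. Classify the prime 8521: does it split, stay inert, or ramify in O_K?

d = 197 ≡ 1 (mod 4), so O_K = ℤ[(1+√197)/2] and disc(K) = d = 197.
disc(K) = 197 is not divisible by 8521; 8521 is unramified.
Euler's criterion: 197^4260 mod 8521 = 8520. Thus (197|8521) = -1.
(197/8521) = -1, so 8521 is inert.

remains prime (inert)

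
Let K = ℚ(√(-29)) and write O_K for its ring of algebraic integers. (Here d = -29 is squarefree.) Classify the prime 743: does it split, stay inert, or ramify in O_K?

d = -29 ≡ 3 (mod 4), so O_K = ℤ[√-29] and disc(K) = 4d = -116.
743 ∤ -116, so 743 is unramified.
Legendre symbol by Euler's criterion: (-29/743) ≡ (-29)^371 ≡ 1 (mod 743), i.e. (-29/743) = 1.
(-29/743) = 1, so 743 splits.

743 splits in O_K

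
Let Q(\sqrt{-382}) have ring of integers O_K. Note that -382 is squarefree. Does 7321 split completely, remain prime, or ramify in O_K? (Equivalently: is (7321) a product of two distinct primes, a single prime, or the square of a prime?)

inert — (7321) stays prime in O_K

Since -382 ≢ 1 mod 4, the ring of integers is ℤ[√-382] with discriminant 4·(-382) = -1528.
Since gcd(7321, -1528) = 1 the prime 7321 does not ramify.
Compute (-382/7321) via Euler: 6939^((7321-1)/2) mod 7321 = 7320, so (-382/7321) = -1.
d is a non-residue mod p, hence 7321 remains inert in O_K.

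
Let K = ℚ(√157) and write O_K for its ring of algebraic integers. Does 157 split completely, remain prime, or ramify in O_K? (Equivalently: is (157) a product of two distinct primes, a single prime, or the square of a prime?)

157 mod 4 = 1, hence disc K = 157 and O_K = ℤ[(1+√157)/2].
157 divides disc(K) = 157, so 157 ramifies.

ramifies in O_K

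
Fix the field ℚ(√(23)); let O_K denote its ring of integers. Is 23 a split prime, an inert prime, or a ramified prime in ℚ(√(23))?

23 is ramified

d = 23 ≡ 3 (mod 4), so O_K = ℤ[√23] and disc(K) = 4d = 92.
disc(K) = 92 = 23·4, so p = 23 is ramified.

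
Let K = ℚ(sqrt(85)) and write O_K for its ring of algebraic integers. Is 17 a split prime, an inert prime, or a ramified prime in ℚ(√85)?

17 is ramified

85 mod 4 = 1, hence disc K = 85 and O_K = ℤ[(1+√85)/2].
Ramification test: 17 | 85. The prime 17 ramifies in K.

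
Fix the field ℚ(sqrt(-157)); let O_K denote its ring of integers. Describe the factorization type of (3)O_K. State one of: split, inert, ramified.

inert

d = -157 ≡ 3 (mod 4), so O_K = ℤ[√-157] and disc(K) = 4d = -628.
disc(K) = -628 is not divisible by 3; 3 is unramified.
Compute (-157/3) via Euler: 2^((3-1)/2) mod 3 = 2, so (-157/3) = -1.
(-157/3) = -1, so 3 is inert.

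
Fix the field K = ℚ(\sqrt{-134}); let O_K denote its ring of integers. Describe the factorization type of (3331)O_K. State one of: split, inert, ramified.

split

Since -134 ≢ 1 mod 4, the ring of integers is ℤ[√-134] with discriminant 4·(-134) = -536.
3331 ∤ -536, so 3331 is unramified.
Legendre symbol by Euler's criterion: (-134/3331) ≡ (-134)^1665 ≡ 1 (mod 3331), i.e. (-134/3331) = 1.
d is a quadratic residue mod p, hence 3331 splits in O_K.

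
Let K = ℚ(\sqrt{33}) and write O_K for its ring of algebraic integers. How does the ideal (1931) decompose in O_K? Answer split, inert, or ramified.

Since 33 ≡ 1 mod 4, the ring of integers is ℤ[(1+√33)/2] with discriminant 33.
disc(K) = 33 is not divisible by 1931; 1931 is unramified.
Compute (33/1931) via Euler: 33^((1931-1)/2) mod 1931 = 1, so (33/1931) = 1.
Legendre symbol 1 ⇒ 1931 is split.

p splits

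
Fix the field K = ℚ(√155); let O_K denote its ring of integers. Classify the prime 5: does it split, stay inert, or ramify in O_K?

ramifies in O_K

155 mod 4 = 3, hence disc K = 4·155 = 620 and O_K = ℤ[√155].
Ramification test: 5 | 620. The prime 5 ramifies in K.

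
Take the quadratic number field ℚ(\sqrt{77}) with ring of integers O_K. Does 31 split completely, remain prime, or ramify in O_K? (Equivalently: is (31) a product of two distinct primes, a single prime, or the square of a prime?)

Since 77 ≡ 1 mod 4, the ring of integers is ℤ[(1+√77)/2] with discriminant 77.
31 ∤ 77, so 31 is unramified.
Compute (77/31) via Euler: 15^((31-1)/2) mod 31 = 30, so (77/31) = -1.
d is a non-residue mod p, hence 31 remains inert in O_K.

inert — (31) stays prime in O_K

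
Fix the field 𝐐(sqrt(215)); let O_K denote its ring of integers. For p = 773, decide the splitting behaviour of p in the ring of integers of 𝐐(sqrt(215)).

p splits

Since 215 ≢ 1 mod 4, the ring of integers is ℤ[√215] with discriminant 4·215 = 860.
773 ∤ 860, so 773 is unramified.
Legendre symbol by Euler's criterion: (215/773) ≡ 215^386 ≡ 1 (mod 773), i.e. (215/773) = 1.
(215/773) = 1, so 773 splits.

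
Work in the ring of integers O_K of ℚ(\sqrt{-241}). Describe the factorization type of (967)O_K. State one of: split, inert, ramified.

-241 mod 4 = 3, hence disc K = 4·(-241) = -964 and O_K = ℤ[√-241].
Since gcd(967, -964) = 1 the prime 967 does not ramify.
Legendre symbol by Euler's criterion: (-241/967) ≡ (-241)^483 ≡ 966 (mod 967), i.e. (-241/967) = -1.
d is a non-residue mod p, hence 967 remains inert in O_K.

inert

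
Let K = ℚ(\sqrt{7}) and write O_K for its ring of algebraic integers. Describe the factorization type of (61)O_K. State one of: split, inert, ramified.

Since 7 ≢ 1 mod 4, the ring of integers is ℤ[√7] with discriminant 4·7 = 28.
Since gcd(61, 28) = 1 the prime 61 does not ramify.
Compute (7/61) via Euler: 7^((61-1)/2) mod 61 = 60, so (7/61) = -1.
d is a non-residue mod p, hence 61 remains inert in O_K.

61 remains inert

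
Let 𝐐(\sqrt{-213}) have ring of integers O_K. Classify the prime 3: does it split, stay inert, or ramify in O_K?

Since -213 ≢ 1 mod 4, the ring of integers is ℤ[√-213] with discriminant 4·(-213) = -852.
Ramification test: 3 | -852. The prime 3 ramifies in K.

p ramifies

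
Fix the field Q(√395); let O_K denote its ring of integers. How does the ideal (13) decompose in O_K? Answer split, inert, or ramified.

d = 395 ≡ 3 (mod 4), so O_K = ℤ[√395] and disc(K) = 4d = 1580.
disc(K) = 1580 is not divisible by 13; 13 is unramified.
Legendre symbol by Euler's criterion: (395/13) ≡ 395^6 ≡ 12 (mod 13), i.e. (395/13) = -1.
d is a non-residue mod p, hence 13 remains inert in O_K.

p is inert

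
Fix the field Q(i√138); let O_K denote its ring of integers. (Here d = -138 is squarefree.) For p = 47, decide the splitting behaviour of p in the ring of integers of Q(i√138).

p splits

Since -138 ≢ 1 mod 4, the ring of integers is ℤ[√-138] with discriminant 4·(-138) = -552.
disc(K) = -552 is not divisible by 47; 47 is unramified.
(-138/47) = 3^23 mod 47 = 1, giving Legendre symbol 1.
(-138/47) = 1, so 47 splits.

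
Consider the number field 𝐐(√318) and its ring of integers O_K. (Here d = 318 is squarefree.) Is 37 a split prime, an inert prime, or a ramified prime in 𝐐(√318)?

37 remains inert

Since 318 ≢ 1 mod 4, the ring of integers is ℤ[√318] with discriminant 4·318 = 1272.
37 ∤ 1272, so 37 is unramified.
(318/37) = 22^18 mod 37 = 36, giving Legendre symbol -1.
(318/37) = -1, so 37 is inert.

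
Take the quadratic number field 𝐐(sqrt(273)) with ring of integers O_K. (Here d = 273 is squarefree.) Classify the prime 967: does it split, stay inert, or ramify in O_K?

967 remains inert

d = 273 ≡ 1 (mod 4), so O_K = ℤ[(1+√273)/2] and disc(K) = d = 273.
967 ∤ 273, so 967 is unramified.
Euler's criterion: 273^483 mod 967 = 966. Thus (273|967) = -1.
d is a non-residue mod p, hence 967 remains inert in O_K.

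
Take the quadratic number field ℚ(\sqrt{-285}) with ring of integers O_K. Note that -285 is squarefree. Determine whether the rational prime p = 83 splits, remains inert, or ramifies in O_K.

d = -285 ≡ 3 (mod 4), so O_K = ℤ[√-285] and disc(K) = 4d = -1140.
83 ∤ -1140, so 83 is unramified.
Legendre symbol by Euler's criterion: (-285/83) ≡ (-285)^41 ≡ 82 (mod 83), i.e. (-285/83) = -1.
(-285/83) = -1, so 83 is inert.

inert — (83) stays prime in O_K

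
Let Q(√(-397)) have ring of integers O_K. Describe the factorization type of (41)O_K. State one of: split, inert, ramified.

d = -397 ≡ 3 (mod 4), so O_K = ℤ[√-397] and disc(K) = 4d = -1588.
41 ∤ -1588, so 41 is unramified.
(-397/41) = 13^20 mod 41 = 40, giving Legendre symbol -1.
d is a non-residue mod p, hence 41 remains inert in O_K.

inert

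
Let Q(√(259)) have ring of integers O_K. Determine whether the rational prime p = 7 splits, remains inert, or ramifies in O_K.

Since 259 ≢ 1 mod 4, the ring of integers is ℤ[√259] with discriminant 4·259 = 1036.
disc(K) = 1036 = 7·148, so p = 7 is ramified.

ramifies in O_K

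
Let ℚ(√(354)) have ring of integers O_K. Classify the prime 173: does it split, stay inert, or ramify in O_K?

Since 354 ≢ 1 mod 4, the ring of integers is ℤ[√354] with discriminant 4·354 = 1416.
Since gcd(173, 1416) = 1 the prime 173 does not ramify.
Legendre symbol by Euler's criterion: (354/173) ≡ 354^86 ≡ 172 (mod 173), i.e. (354/173) = -1.
Legendre symbol -1 ⇒ 173 is inert.

inert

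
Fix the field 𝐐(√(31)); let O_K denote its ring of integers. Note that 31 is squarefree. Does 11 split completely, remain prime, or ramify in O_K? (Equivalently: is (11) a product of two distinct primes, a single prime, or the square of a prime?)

31 mod 4 = 3, hence disc K = 4·31 = 124 and O_K = ℤ[√31].
disc(K) = 124 is not divisible by 11; 11 is unramified.
Euler's criterion: 31^5 mod 11 = 1. Thus (31|11) = 1.
(31/11) = 1, so 11 splits.

p splits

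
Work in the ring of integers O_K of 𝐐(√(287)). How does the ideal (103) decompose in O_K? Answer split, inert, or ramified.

split — (103) = 𝔭₁𝔭₂ with 𝔭₁ ≠ 𝔭₂

d = 287 ≡ 3 (mod 4), so O_K = ℤ[√287] and disc(K) = 4d = 1148.
disc(K) = 1148 is not divisible by 103; 103 is unramified.
Compute (287/103) via Euler: 81^((103-1)/2) mod 103 = 1, so (287/103) = 1.
Legendre symbol 1 ⇒ 103 is split.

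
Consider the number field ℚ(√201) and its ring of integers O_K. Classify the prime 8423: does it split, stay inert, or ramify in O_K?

d = 201 ≡ 1 (mod 4), so O_K = ℤ[(1+√201)/2] and disc(K) = d = 201.
8423 ∤ 201, so 8423 is unramified.
Compute (201/8423) via Euler: 201^((8423-1)/2) mod 8423 = 1, so (201/8423) = 1.
(201/8423) = 1, so 8423 splits.

p splits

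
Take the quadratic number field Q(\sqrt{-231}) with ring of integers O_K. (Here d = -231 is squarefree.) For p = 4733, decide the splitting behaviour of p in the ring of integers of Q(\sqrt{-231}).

remains prime (inert)

-231 mod 4 = 1, hence disc K = -231 and O_K = ℤ[(1+√-231)/2].
Since gcd(4733, -231) = 1 the prime 4733 does not ramify.
Compute (-231/4733) via Euler: 4502^((4733-1)/2) mod 4733 = 4732, so (-231/4733) = -1.
Legendre symbol -1 ⇒ 4733 is inert.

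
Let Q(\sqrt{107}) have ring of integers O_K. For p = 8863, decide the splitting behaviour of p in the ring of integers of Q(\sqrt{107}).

remains prime (inert)

107 mod 4 = 3, hence disc K = 4·107 = 428 and O_K = ℤ[√107].
disc(K) = 428 is not divisible by 8863; 8863 is unramified.
(107/8863) = 107^4431 mod 8863 = 8862, giving Legendre symbol -1.
d is a non-residue mod p, hence 8863 remains inert in O_K.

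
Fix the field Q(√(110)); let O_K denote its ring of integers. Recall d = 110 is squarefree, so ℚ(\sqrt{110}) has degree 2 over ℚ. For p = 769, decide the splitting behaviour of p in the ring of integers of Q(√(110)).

110 mod 4 = 2, hence disc K = 4·110 = 440 and O_K = ℤ[√110].
disc(K) = 440 is not divisible by 769; 769 is unramified.
Compute (110/769) via Euler: 110^((769-1)/2) mod 769 = 768, so (110/769) = -1.
(110/769) = -1, so 769 is inert.

inert — (769) stays prime in O_K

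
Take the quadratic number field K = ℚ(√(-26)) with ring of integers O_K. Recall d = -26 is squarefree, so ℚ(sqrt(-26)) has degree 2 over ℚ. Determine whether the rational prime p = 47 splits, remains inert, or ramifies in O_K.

-26 mod 4 = 2, hence disc K = 4·(-26) = -104 and O_K = ℤ[√-26].
disc(K) = -104 is not divisible by 47; 47 is unramified.
Legendre symbol by Euler's criterion: (-26/47) ≡ (-26)^23 ≡ 1 (mod 47), i.e. (-26/47) = 1.
d is a quadratic residue mod p, hence 47 splits in O_K.

split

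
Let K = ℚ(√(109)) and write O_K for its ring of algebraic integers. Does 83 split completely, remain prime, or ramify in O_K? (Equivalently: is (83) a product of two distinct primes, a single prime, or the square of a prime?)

Since 109 ≡ 1 mod 4, the ring of integers is ℤ[(1+√109)/2] with discriminant 109.
83 ∤ 109, so 83 is unramified.
Compute (109/83) via Euler: 26^((83-1)/2) mod 83 = 1, so (109/83) = 1.
Legendre symbol 1 ⇒ 83 is split.

split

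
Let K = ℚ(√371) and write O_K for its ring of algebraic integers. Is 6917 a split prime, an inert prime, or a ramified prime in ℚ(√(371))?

d = 371 ≡ 3 (mod 4), so O_K = ℤ[√371] and disc(K) = 4d = 1484.
Since gcd(6917, 1484) = 1 the prime 6917 does not ramify.
(371/6917) = 371^3458 mod 6917 = 6916, giving Legendre symbol -1.
d is a non-residue mod p, hence 6917 remains inert in O_K.

inert — (6917) stays prime in O_K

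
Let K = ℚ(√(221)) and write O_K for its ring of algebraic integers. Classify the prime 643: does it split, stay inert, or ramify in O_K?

split

Since 221 ≡ 1 mod 4, the ring of integers is ℤ[(1+√221)/2] with discriminant 221.
Since gcd(643, 221) = 1 the prime 643 does not ramify.
Euler's criterion: 221^321 mod 643 = 1. Thus (221|643) = 1.
Legendre symbol 1 ⇒ 643 is split.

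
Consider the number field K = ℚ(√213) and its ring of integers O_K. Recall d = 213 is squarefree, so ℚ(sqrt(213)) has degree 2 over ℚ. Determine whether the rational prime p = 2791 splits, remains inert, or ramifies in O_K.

2791 remains inert

213 mod 4 = 1, hence disc K = 213 and O_K = ℤ[(1+√213)/2].
Since gcd(2791, 213) = 1 the prime 2791 does not ramify.
Legendre symbol by Euler's criterion: (213/2791) ≡ 213^1395 ≡ 2790 (mod 2791), i.e. (213/2791) = -1.
Legendre symbol -1 ⇒ 2791 is inert.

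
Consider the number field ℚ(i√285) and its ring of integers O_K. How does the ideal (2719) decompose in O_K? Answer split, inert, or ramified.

splits completely

d = -285 ≡ 3 (mod 4), so O_K = ℤ[√-285] and disc(K) = 4d = -1140.
2719 ∤ -1140, so 2719 is unramified.
Euler's criterion: (-285)^1359 mod 2719 = 1. Thus (-285|2719) = 1.
Legendre symbol 1 ⇒ 2719 is split.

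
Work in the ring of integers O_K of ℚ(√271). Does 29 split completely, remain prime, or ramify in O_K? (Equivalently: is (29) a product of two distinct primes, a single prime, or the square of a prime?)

271 mod 4 = 3, hence disc K = 4·271 = 1084 and O_K = ℤ[√271].
Since gcd(29, 1084) = 1 the prime 29 does not ramify.
Compute (271/29) via Euler: 10^((29-1)/2) mod 29 = 28, so (271/29) = -1.
d is a non-residue mod p, hence 29 remains inert in O_K.

29 remains inert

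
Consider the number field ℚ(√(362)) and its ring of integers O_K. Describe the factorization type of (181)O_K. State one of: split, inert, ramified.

p ramifies

d = 362 ≡ 2 (mod 4), so O_K = ℤ[√362] and disc(K) = 4d = 1448.
disc(K) = 1448 = 181·8, so p = 181 is ramified.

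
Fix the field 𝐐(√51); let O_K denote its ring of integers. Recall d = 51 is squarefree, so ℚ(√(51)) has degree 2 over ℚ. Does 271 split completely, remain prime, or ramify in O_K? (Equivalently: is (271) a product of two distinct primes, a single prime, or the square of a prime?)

inert — (271) stays prime in O_K

51 mod 4 = 3, hence disc K = 4·51 = 204 and O_K = ℤ[√51].
271 ∤ 204, so 271 is unramified.
(51/271) = 51^135 mod 271 = 270, giving Legendre symbol -1.
d is a non-residue mod p, hence 271 remains inert in O_K.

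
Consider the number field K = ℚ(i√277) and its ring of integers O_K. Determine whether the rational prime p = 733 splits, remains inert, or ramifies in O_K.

Since -277 ≢ 1 mod 4, the ring of integers is ℤ[√-277] with discriminant 4·(-277) = -1108.
733 ∤ -1108, so 733 is unramified.
Euler's criterion: (-277)^366 mod 733 = 732. Thus (-277|733) = -1.
(-277/733) = -1, so 733 is inert.

p is inert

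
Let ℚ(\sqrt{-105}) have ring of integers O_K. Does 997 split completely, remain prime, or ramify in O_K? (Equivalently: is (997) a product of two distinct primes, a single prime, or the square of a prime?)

split

d = -105 ≡ 3 (mod 4), so O_K = ℤ[√-105] and disc(K) = 4d = -420.
997 ∤ -420, so 997 is unramified.
Euler's criterion: (-105)^498 mod 997 = 1. Thus (-105|997) = 1.
(-105/997) = 1, so 997 splits.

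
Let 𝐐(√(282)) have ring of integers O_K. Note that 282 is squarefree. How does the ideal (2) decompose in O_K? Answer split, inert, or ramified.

282 mod 4 = 2, hence disc K = 4·282 = 1128 and O_K = ℤ[√282].
Ramification test: 2 | 1128. The prime 2 ramifies in K.

ramified — (2) = 𝔭²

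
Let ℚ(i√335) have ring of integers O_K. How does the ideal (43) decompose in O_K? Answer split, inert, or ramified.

split — (43) = 𝔭₁𝔭₂ with 𝔭₁ ≠ 𝔭₂

-335 mod 4 = 1, hence disc K = -335 and O_K = ℤ[(1+√-335)/2].
43 ∤ -335, so 43 is unramified.
Euler's criterion: (-335)^21 mod 43 = 1. Thus (-335|43) = 1.
Legendre symbol 1 ⇒ 43 is split.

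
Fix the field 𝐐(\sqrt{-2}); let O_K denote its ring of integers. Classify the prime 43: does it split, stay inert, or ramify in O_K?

-2 mod 4 = 2, hence disc K = 4·(-2) = -8 and O_K = ℤ[√-2].
Since gcd(43, -8) = 1 the prime 43 does not ramify.
Euler's criterion: (-2)^21 mod 43 = 1. Thus (-2|43) = 1.
d is a quadratic residue mod p, hence 43 splits in O_K.

split — (43) = 𝔭₁𝔭₂ with 𝔭₁ ≠ 𝔭₂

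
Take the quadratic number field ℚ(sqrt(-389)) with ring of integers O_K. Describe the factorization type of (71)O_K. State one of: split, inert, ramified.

-389 mod 4 = 3, hence disc K = 4·(-389) = -1556 and O_K = ℤ[√-389].
Since gcd(71, -1556) = 1 the prime 71 does not ramify.
(-389/71) = 37^35 mod 71 = 1, giving Legendre symbol 1.
Legendre symbol 1 ⇒ 71 is split.

p splits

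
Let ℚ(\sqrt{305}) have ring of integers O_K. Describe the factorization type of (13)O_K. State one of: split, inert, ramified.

d = 305 ≡ 1 (mod 4), so O_K = ℤ[(1+√305)/2] and disc(K) = d = 305.
disc(K) = 305 is not divisible by 13; 13 is unramified.
(305/13) = 6^6 mod 13 = 12, giving Legendre symbol -1.
(305/13) = -1, so 13 is inert.

p is inert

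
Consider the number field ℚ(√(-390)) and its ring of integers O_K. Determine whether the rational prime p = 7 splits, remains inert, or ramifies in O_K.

split — (7) = 𝔭₁𝔭₂ with 𝔭₁ ≠ 𝔭₂

-390 mod 4 = 2, hence disc K = 4·(-390) = -1560 and O_K = ℤ[√-390].
7 ∤ -1560, so 7 is unramified.
Euler's criterion: (-390)^3 mod 7 = 1. Thus (-390|7) = 1.
d is a quadratic residue mod p, hence 7 splits in O_K.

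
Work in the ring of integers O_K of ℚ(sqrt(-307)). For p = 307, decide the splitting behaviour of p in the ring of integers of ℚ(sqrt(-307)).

-307 mod 4 = 1, hence disc K = -307 and O_K = ℤ[(1+√-307)/2].
307 divides disc(K) = -307, so 307 ramifies.

p ramifies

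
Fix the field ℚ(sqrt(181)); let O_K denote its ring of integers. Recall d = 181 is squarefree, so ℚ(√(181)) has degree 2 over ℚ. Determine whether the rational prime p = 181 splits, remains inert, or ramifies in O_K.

ramified — (181) = 𝔭²

181 mod 4 = 1, hence disc K = 181 and O_K = ℤ[(1+√181)/2].
181 divides disc(K) = 181, so 181 ramifies.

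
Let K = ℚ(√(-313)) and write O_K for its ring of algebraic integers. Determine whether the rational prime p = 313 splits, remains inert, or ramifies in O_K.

d = -313 ≡ 3 (mod 4), so O_K = ℤ[√-313] and disc(K) = 4d = -1252.
disc(K) = -1252 = 313·(-4), so p = 313 is ramified.

p ramifies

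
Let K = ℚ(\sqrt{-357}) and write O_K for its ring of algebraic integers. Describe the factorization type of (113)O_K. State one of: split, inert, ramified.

d = -357 ≡ 3 (mod 4), so O_K = ℤ[√-357] and disc(K) = 4d = -1428.
113 ∤ -1428, so 113 is unramified.
Euler's criterion: (-357)^56 mod 113 = 1. Thus (-357|113) = 1.
(-357/113) = 1, so 113 splits.

p splits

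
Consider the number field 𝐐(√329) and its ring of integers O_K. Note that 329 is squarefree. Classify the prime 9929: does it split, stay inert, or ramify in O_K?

Since 329 ≡ 1 mod 4, the ring of integers is ℤ[(1+√329)/2] with discriminant 329.
9929 ∤ 329, so 9929 is unramified.
Compute (329/9929) via Euler: 329^((9929-1)/2) mod 9929 = 9928, so (329/9929) = -1.
Legendre symbol -1 ⇒ 9929 is inert.

9929 remains inert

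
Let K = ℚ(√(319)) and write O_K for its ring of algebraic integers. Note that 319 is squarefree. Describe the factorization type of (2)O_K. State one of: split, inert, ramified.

p ramifies

d = 319 ≡ 3 (mod 4), so O_K = ℤ[√319] and disc(K) = 4d = 1276.
disc(K) = 1276 = 2·638, so p = 2 is ramified.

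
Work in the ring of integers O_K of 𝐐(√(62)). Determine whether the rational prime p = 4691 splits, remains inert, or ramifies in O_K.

splits completely

d = 62 ≡ 2 (mod 4), so O_K = ℤ[√62] and disc(K) = 4d = 248.
disc(K) = 248 is not divisible by 4691; 4691 is unramified.
Legendre symbol by Euler's criterion: (62/4691) ≡ 62^2345 ≡ 1 (mod 4691), i.e. (62/4691) = 1.
Legendre symbol 1 ⇒ 4691 is split.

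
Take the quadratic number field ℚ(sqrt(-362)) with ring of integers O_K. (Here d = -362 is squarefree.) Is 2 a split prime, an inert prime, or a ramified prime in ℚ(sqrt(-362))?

-362 mod 4 = 2, hence disc K = 4·(-362) = -1448 and O_K = ℤ[√-362].
Ramification test: 2 | -1448. The prime 2 ramifies in K.

ramifies in O_K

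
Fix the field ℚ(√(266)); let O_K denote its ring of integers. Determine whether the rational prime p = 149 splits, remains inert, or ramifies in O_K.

p is inert

d = 266 ≡ 2 (mod 4), so O_K = ℤ[√266] and disc(K) = 4d = 1064.
disc(K) = 1064 is not divisible by 149; 149 is unramified.
Euler's criterion: 266^74 mod 149 = 148. Thus (266|149) = -1.
(266/149) = -1, so 149 is inert.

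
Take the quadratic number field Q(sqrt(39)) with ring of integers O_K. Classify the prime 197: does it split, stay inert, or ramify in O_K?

p splits

d = 39 ≡ 3 (mod 4), so O_K = ℤ[√39] and disc(K) = 4d = 156.
disc(K) = 156 is not divisible by 197; 197 is unramified.
Euler's criterion: 39^98 mod 197 = 1. Thus (39|197) = 1.
Legendre symbol 1 ⇒ 197 is split.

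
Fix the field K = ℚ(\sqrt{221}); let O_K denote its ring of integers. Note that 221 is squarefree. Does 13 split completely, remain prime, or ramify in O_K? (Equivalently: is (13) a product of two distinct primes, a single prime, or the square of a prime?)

d = 221 ≡ 1 (mod 4), so O_K = ℤ[(1+√221)/2] and disc(K) = d = 221.
13 divides disc(K) = 221, so 13 ramifies.

p ramifies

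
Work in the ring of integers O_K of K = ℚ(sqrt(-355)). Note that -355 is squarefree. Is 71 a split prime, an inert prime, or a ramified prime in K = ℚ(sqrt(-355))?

Since -355 ≡ 1 mod 4, the ring of integers is ℤ[(1+√-355)/2] with discriminant -355.
Ramification test: 71 | -355. The prime 71 ramifies in K.

ramified — (71) = 𝔭²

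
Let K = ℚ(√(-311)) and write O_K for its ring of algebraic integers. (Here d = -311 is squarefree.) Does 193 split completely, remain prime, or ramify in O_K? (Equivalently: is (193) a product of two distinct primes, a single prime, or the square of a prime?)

Since -311 ≡ 1 mod 4, the ring of integers is ℤ[(1+√-311)/2] with discriminant -311.
Since gcd(193, -311) = 1 the prime 193 does not ramify.
Euler's criterion: (-311)^96 mod 193 = 1. Thus (-311|193) = 1.
Legendre symbol 1 ⇒ 193 is split.

split — (193) = 𝔭₁𝔭₂ with 𝔭₁ ≠ 𝔭₂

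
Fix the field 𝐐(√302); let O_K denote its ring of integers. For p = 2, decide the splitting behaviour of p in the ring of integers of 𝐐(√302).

ramified — (2) = 𝔭²

Since 302 ≢ 1 mod 4, the ring of integers is ℤ[√302] with discriminant 4·302 = 1208.
disc(K) = 1208 = 2·604, so p = 2 is ramified.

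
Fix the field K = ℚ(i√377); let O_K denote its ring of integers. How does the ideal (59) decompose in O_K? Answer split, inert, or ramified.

-377 mod 4 = 3, hence disc K = 4·(-377) = -1508 and O_K = ℤ[√-377].
Since gcd(59, -1508) = 1 the prime 59 does not ramify.
Compute (-377/59) via Euler: 36^((59-1)/2) mod 59 = 1, so (-377/59) = 1.
d is a quadratic residue mod p, hence 59 splits in O_K.

p splits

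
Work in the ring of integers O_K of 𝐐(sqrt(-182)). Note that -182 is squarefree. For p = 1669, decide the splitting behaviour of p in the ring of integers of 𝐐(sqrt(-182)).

Since -182 ≢ 1 mod 4, the ring of integers is ℤ[√-182] with discriminant 4·(-182) = -728.
Since gcd(1669, -728) = 1 the prime 1669 does not ramify.
Compute (-182/1669) via Euler: 1487^((1669-1)/2) mod 1669 = 1668, so (-182/1669) = -1.
Legendre symbol -1 ⇒ 1669 is inert.

p is inert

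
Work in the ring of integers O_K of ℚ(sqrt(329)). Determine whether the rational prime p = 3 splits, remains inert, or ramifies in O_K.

d = 329 ≡ 1 (mod 4), so O_K = ℤ[(1+√329)/2] and disc(K) = d = 329.
3 ∤ 329, so 3 is unramified.
Legendre symbol by Euler's criterion: (329/3) ≡ 329^1 ≡ 2 (mod 3), i.e. (329/3) = -1.
Legendre symbol -1 ⇒ 3 is inert.

p is inert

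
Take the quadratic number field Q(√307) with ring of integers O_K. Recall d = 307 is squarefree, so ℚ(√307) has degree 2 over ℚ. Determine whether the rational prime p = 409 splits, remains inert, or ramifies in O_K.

Since 307 ≢ 1 mod 4, the ring of integers is ℤ[√307] with discriminant 4·307 = 1228.
Since gcd(409, 1228) = 1 the prime 409 does not ramify.
Compute (307/409) via Euler: 307^((409-1)/2) mod 409 = 1, so (307/409) = 1.
d is a quadratic residue mod p, hence 409 splits in O_K.

split — (409) = 𝔭₁𝔭₂ with 𝔭₁ ≠ 𝔭₂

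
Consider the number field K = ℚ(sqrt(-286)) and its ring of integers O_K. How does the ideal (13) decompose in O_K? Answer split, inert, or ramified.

ramified

Since -286 ≢ 1 mod 4, the ring of integers is ℤ[√-286] with discriminant 4·(-286) = -1144.
disc(K) = -1144 = 13·(-88), so p = 13 is ramified.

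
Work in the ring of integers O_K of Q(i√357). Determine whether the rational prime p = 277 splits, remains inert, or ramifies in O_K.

p is inert

Since -357 ≢ 1 mod 4, the ring of integers is ℤ[√-357] with discriminant 4·(-357) = -1428.
disc(K) = -1428 is not divisible by 277; 277 is unramified.
Euler's criterion: (-357)^138 mod 277 = 276. Thus (-357|277) = -1.
(-357/277) = -1, so 277 is inert.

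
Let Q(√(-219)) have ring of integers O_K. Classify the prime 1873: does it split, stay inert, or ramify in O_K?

split — (1873) = 𝔭₁𝔭₂ with 𝔭₁ ≠ 𝔭₂

Since -219 ≡ 1 mod 4, the ring of integers is ℤ[(1+√-219)/2] with discriminant -219.
disc(K) = -219 is not divisible by 1873; 1873 is unramified.
(-219/1873) = 1654^936 mod 1873 = 1, giving Legendre symbol 1.
Legendre symbol 1 ⇒ 1873 is split.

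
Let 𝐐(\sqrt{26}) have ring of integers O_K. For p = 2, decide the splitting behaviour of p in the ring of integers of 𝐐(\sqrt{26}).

p ramifies

Since 26 ≢ 1 mod 4, the ring of integers is ℤ[√26] with discriminant 4·26 = 104.
2 divides disc(K) = 104, so 2 ramifies.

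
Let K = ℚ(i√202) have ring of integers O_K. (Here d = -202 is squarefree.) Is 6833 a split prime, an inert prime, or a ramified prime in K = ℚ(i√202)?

d = -202 ≡ 2 (mod 4), so O_K = ℤ[√-202] and disc(K) = 4d = -808.
6833 ∤ -808, so 6833 is unramified.
(-202/6833) = 6631^3416 mod 6833 = 6832, giving Legendre symbol -1.
d is a non-residue mod p, hence 6833 remains inert in O_K.

remains prime (inert)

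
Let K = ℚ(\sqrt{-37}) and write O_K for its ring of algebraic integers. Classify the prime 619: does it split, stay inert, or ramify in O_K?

inert — (619) stays prime in O_K

-37 mod 4 = 3, hence disc K = 4·(-37) = -148 and O_K = ℤ[√-37].
disc(K) = -148 is not divisible by 619; 619 is unramified.
Euler's criterion: (-37)^309 mod 619 = 618. Thus (-37|619) = -1.
d is a non-residue mod p, hence 619 remains inert in O_K.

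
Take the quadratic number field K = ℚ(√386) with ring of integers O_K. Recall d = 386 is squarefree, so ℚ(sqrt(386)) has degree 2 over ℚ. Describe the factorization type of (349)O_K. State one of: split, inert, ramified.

d = 386 ≡ 2 (mod 4), so O_K = ℤ[√386] and disc(K) = 4d = 1544.
Since gcd(349, 1544) = 1 the prime 349 does not ramify.
Euler's criterion: 386^174 mod 349 = 1. Thus (386|349) = 1.
d is a quadratic residue mod p, hence 349 splits in O_K.

splits completely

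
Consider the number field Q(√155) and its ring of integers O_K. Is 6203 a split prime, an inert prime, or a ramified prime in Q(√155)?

d = 155 ≡ 3 (mod 4), so O_K = ℤ[√155] and disc(K) = 4d = 620.
disc(K) = 620 is not divisible by 6203; 6203 is unramified.
(155/6203) = 155^3101 mod 6203 = 6202, giving Legendre symbol -1.
d is a non-residue mod p, hence 6203 remains inert in O_K.

6203 remains inert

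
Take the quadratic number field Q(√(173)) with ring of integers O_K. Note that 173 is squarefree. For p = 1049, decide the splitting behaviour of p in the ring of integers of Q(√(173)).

inert

Since 173 ≡ 1 mod 4, the ring of integers is ℤ[(1+√173)/2] with discriminant 173.
disc(K) = 173 is not divisible by 1049; 1049 is unramified.
Legendre symbol by Euler's criterion: (173/1049) ≡ 173^524 ≡ 1048 (mod 1049), i.e. (173/1049) = -1.
d is a non-residue mod p, hence 1049 remains inert in O_K.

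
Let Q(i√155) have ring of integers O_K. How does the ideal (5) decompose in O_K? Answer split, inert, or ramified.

d = -155 ≡ 1 (mod 4), so O_K = ℤ[(1+√-155)/2] and disc(K) = d = -155.
5 divides disc(K) = -155, so 5 ramifies.

5 is ramified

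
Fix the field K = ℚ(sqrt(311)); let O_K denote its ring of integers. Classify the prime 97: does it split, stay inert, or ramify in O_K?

d = 311 ≡ 3 (mod 4), so O_K = ℤ[√311] and disc(K) = 4d = 1244.
97 ∤ 1244, so 97 is unramified.
Euler's criterion: 311^48 mod 97 = 96. Thus (311|97) = -1.
(311/97) = -1, so 97 is inert.

inert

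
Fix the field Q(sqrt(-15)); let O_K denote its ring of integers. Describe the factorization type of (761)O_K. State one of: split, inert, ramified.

p is inert

Since -15 ≡ 1 mod 4, the ring of integers is ℤ[(1+√-15)/2] with discriminant -15.
761 ∤ -15, so 761 is unramified.
Legendre symbol by Euler's criterion: (-15/761) ≡ (-15)^380 ≡ 760 (mod 761), i.e. (-15/761) = -1.
Legendre symbol -1 ⇒ 761 is inert.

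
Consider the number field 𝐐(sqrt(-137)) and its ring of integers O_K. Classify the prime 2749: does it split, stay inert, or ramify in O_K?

-137 mod 4 = 3, hence disc K = 4·(-137) = -548 and O_K = ℤ[√-137].
disc(K) = -548 is not divisible by 2749; 2749 is unramified.
Compute (-137/2749) via Euler: 2612^((2749-1)/2) mod 2749 = 1, so (-137/2749) = 1.
d is a quadratic residue mod p, hence 2749 splits in O_K.

splits completely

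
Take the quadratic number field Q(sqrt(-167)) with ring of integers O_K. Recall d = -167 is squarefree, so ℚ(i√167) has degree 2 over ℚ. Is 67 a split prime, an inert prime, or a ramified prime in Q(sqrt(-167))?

inert — (67) stays prime in O_K

d = -167 ≡ 1 (mod 4), so O_K = ℤ[(1+√-167)/2] and disc(K) = d = -167.
Since gcd(67, -167) = 1 the prime 67 does not ramify.
Compute (-167/67) via Euler: 34^((67-1)/2) mod 67 = 66, so (-167/67) = -1.
Legendre symbol -1 ⇒ 67 is inert.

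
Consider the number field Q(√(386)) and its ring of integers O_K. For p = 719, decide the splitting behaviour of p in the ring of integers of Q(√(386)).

386 mod 4 = 2, hence disc K = 4·386 = 1544 and O_K = ℤ[√386].
Since gcd(719, 1544) = 1 the prime 719 does not ramify.
(386/719) = 386^359 mod 719 = 718, giving Legendre symbol -1.
d is a non-residue mod p, hence 719 remains inert in O_K.

inert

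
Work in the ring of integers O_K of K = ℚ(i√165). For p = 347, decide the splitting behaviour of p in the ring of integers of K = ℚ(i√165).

d = -165 ≡ 3 (mod 4), so O_K = ℤ[√-165] and disc(K) = 4d = -660.
347 ∤ -660, so 347 is unramified.
Legendre symbol by Euler's criterion: (-165/347) ≡ (-165)^173 ≡ 1 (mod 347), i.e. (-165/347) = 1.
d is a quadratic residue mod p, hence 347 splits in O_K.

split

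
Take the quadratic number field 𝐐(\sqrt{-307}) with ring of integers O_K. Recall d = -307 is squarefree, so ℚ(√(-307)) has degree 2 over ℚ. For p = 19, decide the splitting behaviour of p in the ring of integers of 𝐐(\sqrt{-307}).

d = -307 ≡ 1 (mod 4), so O_K = ℤ[(1+√-307)/2] and disc(K) = d = -307.
disc(K) = -307 is not divisible by 19; 19 is unramified.
(-307/19) = 16^9 mod 19 = 1, giving Legendre symbol 1.
(-307/19) = 1, so 19 splits.

split — (19) = 𝔭₁𝔭₂ with 𝔭₁ ≠ 𝔭₂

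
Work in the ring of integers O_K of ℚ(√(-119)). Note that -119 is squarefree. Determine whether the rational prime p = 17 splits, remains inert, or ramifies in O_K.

ramifies in O_K

-119 mod 4 = 1, hence disc K = -119 and O_K = ℤ[(1+√-119)/2].
disc(K) = -119 = 17·(-7), so p = 17 is ramified.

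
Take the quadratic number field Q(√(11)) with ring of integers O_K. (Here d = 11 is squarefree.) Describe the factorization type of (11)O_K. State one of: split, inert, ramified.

11 mod 4 = 3, hence disc K = 4·11 = 44 and O_K = ℤ[√11].
11 divides disc(K) = 44, so 11 ramifies.

ramified — (11) = 𝔭²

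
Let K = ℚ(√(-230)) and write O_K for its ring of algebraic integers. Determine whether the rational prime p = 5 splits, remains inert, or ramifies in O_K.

5 is ramified

Since -230 ≢ 1 mod 4, the ring of integers is ℤ[√-230] with discriminant 4·(-230) = -920.
disc(K) = -920 = 5·(-184), so p = 5 is ramified.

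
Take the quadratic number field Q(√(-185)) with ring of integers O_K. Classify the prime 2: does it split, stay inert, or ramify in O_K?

2 is ramified

-185 mod 4 = 3, hence disc K = 4·(-185) = -740 and O_K = ℤ[√-185].
2 divides disc(K) = -740, so 2 ramifies.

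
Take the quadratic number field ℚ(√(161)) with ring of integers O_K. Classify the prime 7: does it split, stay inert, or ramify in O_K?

d = 161 ≡ 1 (mod 4), so O_K = ℤ[(1+√161)/2] and disc(K) = d = 161.
disc(K) = 161 = 7·23, so p = 7 is ramified.

ramified — (7) = 𝔭²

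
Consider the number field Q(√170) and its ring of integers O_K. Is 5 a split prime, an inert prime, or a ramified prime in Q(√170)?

Since 170 ≢ 1 mod 4, the ring of integers is ℤ[√170] with discriminant 4·170 = 680.
5 divides disc(K) = 680, so 5 ramifies.

ramified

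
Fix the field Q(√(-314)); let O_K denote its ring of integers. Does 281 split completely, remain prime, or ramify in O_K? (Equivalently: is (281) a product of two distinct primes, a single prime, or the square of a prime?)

splits completely

d = -314 ≡ 2 (mod 4), so O_K = ℤ[√-314] and disc(K) = 4d = -1256.
281 ∤ -1256, so 281 is unramified.
(-314/281) = 248^140 mod 281 = 1, giving Legendre symbol 1.
Legendre symbol 1 ⇒ 281 is split.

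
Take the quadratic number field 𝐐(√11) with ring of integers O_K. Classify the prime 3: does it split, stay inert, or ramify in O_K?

remains prime (inert)

Since 11 ≢ 1 mod 4, the ring of integers is ℤ[√11] with discriminant 4·11 = 44.
Since gcd(3, 44) = 1 the prime 3 does not ramify.
Compute (11/3) via Euler: 2^((3-1)/2) mod 3 = 2, so (11/3) = -1.
Legendre symbol -1 ⇒ 3 is inert.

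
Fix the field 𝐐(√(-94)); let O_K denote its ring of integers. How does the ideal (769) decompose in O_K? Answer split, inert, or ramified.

split — (769) = 𝔭₁𝔭₂ with 𝔭₁ ≠ 𝔭₂

d = -94 ≡ 2 (mod 4), so O_K = ℤ[√-94] and disc(K) = 4d = -376.
Since gcd(769, -376) = 1 the prime 769 does not ramify.
Euler's criterion: (-94)^384 mod 769 = 1. Thus (-94|769) = 1.
d is a quadratic residue mod p, hence 769 splits in O_K.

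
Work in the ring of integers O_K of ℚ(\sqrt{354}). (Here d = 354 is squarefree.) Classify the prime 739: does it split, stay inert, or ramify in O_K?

354 mod 4 = 2, hence disc K = 4·354 = 1416 and O_K = ℤ[√354].
disc(K) = 1416 is not divisible by 739; 739 is unramified.
Euler's criterion: 354^369 mod 739 = 1. Thus (354|739) = 1.
d is a quadratic residue mod p, hence 739 splits in O_K.

739 splits in O_K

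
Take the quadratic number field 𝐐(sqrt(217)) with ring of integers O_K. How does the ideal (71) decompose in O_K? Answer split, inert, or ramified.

split — (71) = 𝔭₁𝔭₂ with 𝔭₁ ≠ 𝔭₂

d = 217 ≡ 1 (mod 4), so O_K = ℤ[(1+√217)/2] and disc(K) = d = 217.
Since gcd(71, 217) = 1 the prime 71 does not ramify.
Compute (217/71) via Euler: 4^((71-1)/2) mod 71 = 1, so (217/71) = 1.
d is a quadratic residue mod p, hence 71 splits in O_K.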